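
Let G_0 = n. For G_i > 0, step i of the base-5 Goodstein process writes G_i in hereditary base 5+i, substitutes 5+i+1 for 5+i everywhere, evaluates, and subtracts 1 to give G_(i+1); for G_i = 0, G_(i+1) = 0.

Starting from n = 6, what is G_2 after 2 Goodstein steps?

(0) 6|_5 = 5 + 1 ↦ 6 + 1|_6 = 7 ⇒ 6
(1) 6|_6 = 6 ↦ 7|_7 = 7 ⇒ 6
(2) 6|_7 = 6 ↦ 6|_8 = 6 ⇒ 5

6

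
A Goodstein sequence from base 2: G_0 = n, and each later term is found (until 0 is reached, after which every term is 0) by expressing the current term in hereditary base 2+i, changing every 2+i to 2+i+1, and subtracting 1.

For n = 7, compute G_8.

77777775

base 2: 7 = 2^2 + 2 + 1; at 3: 3^3 + 3 + 1 = 31; next = 30
base 3: 30 = 3^3 + 3; at 4: 4^4 + 4 = 260; next = 259
base 4: 259 = 4^4 + 3; at 5: 5^5 + 3 = 3128; next = 3127
base 5: 3127 = 5^5 + 2; at 6: 6^6 + 2 = 46658; next = 46657
base 6: 46657 = 6^6 + 1; at 7: 7^7 + 1 = 823544; next = 823543
base 7: 823543 = 7^7; at 8: 8^8 = 16777216; next = 16777215
base 8: 16777215 = 7·8^7 + 7·8^6 + 7·8^5 + 7·8^4 + 7·8^3 + 7·8^2 + 7·8 + 7; at 9: 7·9^7 + 7·9^6 + 7·9^5 + 7·9^4 + 7·9^3 + 7·9^2 + 7·9 + 7 = 37665880; next = 37665879
base 9: 37665879 = 7·9^7 + 7·9^6 + 7·9^5 + 7·9^4 + 7·9^3 + 7·9^2 + 7·9 + 6; at 10: 7·10^7 + 7·10^6 + 7·10^5 + 7·10^4 + 7·10^3 + 7·10^2 + 7·10 + 6 = 77777776; next = 77777775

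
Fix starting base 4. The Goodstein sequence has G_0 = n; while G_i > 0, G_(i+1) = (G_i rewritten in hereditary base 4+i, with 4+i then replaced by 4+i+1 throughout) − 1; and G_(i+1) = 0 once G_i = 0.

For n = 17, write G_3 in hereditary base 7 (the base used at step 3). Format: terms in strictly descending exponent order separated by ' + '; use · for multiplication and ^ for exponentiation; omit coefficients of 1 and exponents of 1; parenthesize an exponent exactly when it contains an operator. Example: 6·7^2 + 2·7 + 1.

5·7 + 4

i=0: 17 = 4^2 + 1 (b=4); 4→5: 5^2 + 1 = 26; 26−1 = 25
i=1: 25 = 5^2 (b=5); 5→6: 6^2 = 36; 36−1 = 35
i=2: 35 = 5·6 + 5 (b=6); 6→7: 5·7 + 5 = 40; 40−1 = 39
i=3: 39 = 5·7 + 4 (b=7); 7→8: 5·8 + 4 = 44; 44−1 = 43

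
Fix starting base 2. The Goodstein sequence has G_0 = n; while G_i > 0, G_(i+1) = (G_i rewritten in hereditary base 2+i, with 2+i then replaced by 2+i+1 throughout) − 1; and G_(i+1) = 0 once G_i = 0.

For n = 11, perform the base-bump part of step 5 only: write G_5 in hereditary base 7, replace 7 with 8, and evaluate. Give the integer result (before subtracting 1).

134217728

11 —HB2→ 2^(2 + 1) + 2 + 1 —bump→ 3^(3 + 1) + 3 + 1 = 85 —(−1)→ 84
84 —HB3→ 3^(3 + 1) + 3 —bump→ 4^(4 + 1) + 4 = 1028 —(−1)→ 1027
1027 —HB4→ 4^(4 + 1) + 3 —bump→ 5^(5 + 1) + 3 = 15628 —(−1)→ 15627
15627 —HB5→ 5^(5 + 1) + 2 —bump→ 6^(6 + 1) + 2 = 279938 —(−1)→ 279937
279937 —HB6→ 6^(6 + 1) + 1 —bump→ 7^(7 + 1) + 1 = 5764802 —(−1)→ 5764801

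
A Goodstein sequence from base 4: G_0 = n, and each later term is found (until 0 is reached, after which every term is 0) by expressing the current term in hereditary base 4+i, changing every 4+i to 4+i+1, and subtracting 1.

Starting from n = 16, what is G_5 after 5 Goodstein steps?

base 4: 16 = 4^2; at 5: 5^2 = 25; next = 24
base 5: 24 = 4·5 + 4; at 6: 4·6 + 4 = 28; next = 27
base 6: 27 = 4·6 + 3; at 7: 4·7 + 3 = 31; next = 30
base 7: 30 = 4·7 + 2; at 8: 4·8 + 2 = 34; next = 33
base 8: 33 = 4·8 + 1; at 9: 4·9 + 1 = 37; next = 36

36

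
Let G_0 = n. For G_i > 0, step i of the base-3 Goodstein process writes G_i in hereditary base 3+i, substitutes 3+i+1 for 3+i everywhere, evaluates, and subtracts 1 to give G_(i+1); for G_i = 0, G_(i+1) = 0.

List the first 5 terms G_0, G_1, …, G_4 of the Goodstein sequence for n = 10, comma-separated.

10, 16, 24, 27, 30

step 0: 10 = 3^2 + 1; sub 4 for 3: 4^2 + 1; = 17; G_1 = 17−1 = 16
step 1: 16 = 4^2; sub 5 for 4: 5^2; = 25; G_2 = 25−1 = 24
step 2: 24 = 4·5 + 4; sub 6 for 5: 4·6 + 4; = 28; G_3 = 28−1 = 27
step 3: 27 = 4·6 + 3; sub 7 for 6: 4·7 + 3; = 31; G_4 = 31−1 = 30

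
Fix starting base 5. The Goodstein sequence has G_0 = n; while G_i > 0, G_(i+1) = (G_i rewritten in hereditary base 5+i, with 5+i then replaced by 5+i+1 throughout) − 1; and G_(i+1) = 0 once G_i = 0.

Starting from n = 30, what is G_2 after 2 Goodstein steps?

30 —HB5→ 5^2 + 5 —bump→ 6^2 + 6 = 42 —(−1)→ 41
41 —HB6→ 6^2 + 5 —bump→ 7^2 + 5 = 54 —(−1)→ 53
53 —HB7→ 7^2 + 4 —bump→ 8^2 + 4 = 68 —(−1)→ 67

53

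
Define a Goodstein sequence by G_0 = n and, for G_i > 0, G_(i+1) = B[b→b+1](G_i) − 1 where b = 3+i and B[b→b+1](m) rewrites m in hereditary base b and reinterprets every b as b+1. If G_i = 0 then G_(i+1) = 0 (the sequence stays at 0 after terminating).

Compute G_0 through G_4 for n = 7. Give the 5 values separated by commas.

7, 8, 9, 9, 9

G_0=7  [base 3] 2·3 + 1  →[3↦4]→  2·4 + 1 = 9  −1 ⇒ G_1=8
G_1=8  [base 4] 2·4  →[4↦5]→  2·5 = 10  −1 ⇒ G_2=9
G_2=9  [base 5] 5 + 4  →[5↦6]→  6 + 4 = 10  −1 ⇒ G_3=9
G_3=9  [base 6] 6 + 3  →[6↦7]→  7 + 3 = 10  −1 ⇒ G_4=9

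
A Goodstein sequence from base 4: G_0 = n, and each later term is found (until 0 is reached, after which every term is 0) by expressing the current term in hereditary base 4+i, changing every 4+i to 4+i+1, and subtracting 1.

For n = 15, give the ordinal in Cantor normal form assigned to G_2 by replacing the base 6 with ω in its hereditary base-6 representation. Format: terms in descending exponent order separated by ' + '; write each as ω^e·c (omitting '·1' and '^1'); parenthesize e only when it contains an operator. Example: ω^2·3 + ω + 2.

ω·3 + 1

[0] 15 ≡ 3·4 + 3 (base 4). Lift 5: 18. −1: 17.
[1] 17 ≡ 3·5 + 2 (base 5). Lift 6: 20. −1: 19.
[2] 19 ≡ 3·6 + 1 (base 6). Lift 7: 22. −1: 21.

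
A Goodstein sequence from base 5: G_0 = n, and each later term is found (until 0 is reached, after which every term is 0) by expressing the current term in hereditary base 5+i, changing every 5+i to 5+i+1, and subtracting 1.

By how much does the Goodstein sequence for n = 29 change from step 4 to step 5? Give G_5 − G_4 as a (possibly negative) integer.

i=0: 29 = 5^2 + 4 (b=5); 5→6: 6^2 + 4 = 40; 40−1 = 39
i=1: 39 = 6^2 + 3 (b=6); 6→7: 7^2 + 3 = 52; 52−1 = 51
i=2: 51 = 7^2 + 2 (b=7); 7→8: 8^2 + 2 = 66; 66−1 = 65
i=3: 65 = 8^2 + 1 (b=8); 8→9: 9^2 + 1 = 82; 82−1 = 81
i=4: 81 = 9^2 (b=9); 9→10: 10^2 = 100; 100−1 = 99

18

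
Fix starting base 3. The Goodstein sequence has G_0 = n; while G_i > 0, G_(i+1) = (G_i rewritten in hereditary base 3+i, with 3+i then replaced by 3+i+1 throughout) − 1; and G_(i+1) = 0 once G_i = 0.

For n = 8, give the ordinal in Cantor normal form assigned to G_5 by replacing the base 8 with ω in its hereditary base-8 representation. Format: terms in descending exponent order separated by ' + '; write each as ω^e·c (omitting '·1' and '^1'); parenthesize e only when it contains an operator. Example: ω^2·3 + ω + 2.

step 0: 8 = 2·3 + 2; sub 4 for 3: 2·4 + 2; = 10; G_1 = 10−1 = 9
step 1: 9 = 2·4 + 1; sub 5 for 4: 2·5 + 1; = 11; G_2 = 11−1 = 10
step 2: 10 = 2·5; sub 6 for 5: 2·6; = 12; G_3 = 12−1 = 11
step 3: 11 = 6 + 5; sub 7 for 6: 7 + 5; = 12; G_4 = 12−1 = 11
step 4: 11 = 7 + 4; sub 8 for 7: 8 + 4; = 12; G_5 = 12−1 = 11

ω + 3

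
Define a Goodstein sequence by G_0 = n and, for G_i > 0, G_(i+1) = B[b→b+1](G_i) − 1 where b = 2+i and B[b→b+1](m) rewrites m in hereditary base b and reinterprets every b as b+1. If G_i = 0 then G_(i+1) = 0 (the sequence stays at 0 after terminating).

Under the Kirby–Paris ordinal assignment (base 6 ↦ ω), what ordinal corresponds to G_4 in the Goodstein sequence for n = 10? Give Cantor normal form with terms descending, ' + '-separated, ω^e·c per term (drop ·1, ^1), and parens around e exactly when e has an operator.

ω^ω·5 + ω^5·5 + ω^4·5 + ω^3·5 + ω^2·5 + ω·5 + 5

(0) 10|_2 = 2^(2 + 1) + 2 ↦ 3^(3 + 1) + 3|_3 = 84 ⇒ 83
(1) 83|_3 = 3^(3 + 1) + 2 ↦ 4^(4 + 1) + 2|_4 = 1026 ⇒ 1025
(2) 1025|_4 = 4^(4 + 1) + 1 ↦ 5^(5 + 1) + 1|_5 = 15626 ⇒ 15625
(3) 15625|_5 = 5^(5 + 1) ↦ 6^(6 + 1)|_6 = 279936 ⇒ 279935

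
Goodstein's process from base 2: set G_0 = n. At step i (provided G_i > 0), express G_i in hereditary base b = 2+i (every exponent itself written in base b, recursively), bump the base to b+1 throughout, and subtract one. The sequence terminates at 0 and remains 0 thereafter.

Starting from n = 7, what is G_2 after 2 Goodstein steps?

G_0 = 7. HB_2(7) = 2^2 + 2 + 1. Bump = 31. G_1 = 30.
G_1 = 30. HB_3(30) = 3^3 + 3. Bump = 260. G_2 = 259.

259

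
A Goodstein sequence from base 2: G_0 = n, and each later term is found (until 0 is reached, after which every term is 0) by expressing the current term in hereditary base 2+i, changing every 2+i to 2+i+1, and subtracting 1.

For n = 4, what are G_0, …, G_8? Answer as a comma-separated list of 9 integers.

[0] 4 ≡ 2^2 (base 2). Lift 3: 27. −1: 26.
[1] 26 ≡ 2·3^2 + 2·3 + 2 (base 3). Lift 4: 42. −1: 41.
[2] 41 ≡ 2·4^2 + 2·4 + 1 (base 4). Lift 5: 61. −1: 60.
[3] 60 ≡ 2·5^2 + 2·5 (base 5). Lift 6: 84. −1: 83.
[4] 83 ≡ 2·6^2 + 6 + 5 (base 6). Lift 7: 110. −1: 109.
[5] 109 ≡ 2·7^2 + 7 + 4 (base 7). Lift 8: 140. −1: 139.
[6] 139 ≡ 2·8^2 + 8 + 3 (base 8). Lift 9: 174. −1: 173.
[7] 173 ≡ 2·9^2 + 9 + 2 (base 9). Lift 10: 212. −1: 211.

4, 26, 41, 60, 83, 109, 139, 173, 211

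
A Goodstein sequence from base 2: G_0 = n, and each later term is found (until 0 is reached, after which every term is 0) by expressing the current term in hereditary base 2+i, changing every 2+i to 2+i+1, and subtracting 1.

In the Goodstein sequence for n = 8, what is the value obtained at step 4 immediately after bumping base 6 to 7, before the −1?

step 0: 8 = 2^(2 + 1); sub 3 for 2: 3^(3 + 1); = 81; G_1 = 81−1 = 80
step 1: 80 = 2·3^3 + 2·3^2 + 2·3 + 2; sub 4 for 3: 2·4^4 + 2·4^2 + 2·4 + 2; = 554; G_2 = 554−1 = 553
step 2: 553 = 2·4^4 + 2·4^2 + 2·4 + 1; sub 5 for 4: 2·5^5 + 2·5^2 + 2·5 + 1; = 6311; G_3 = 6311−1 = 6310
step 3: 6310 = 2·5^5 + 2·5^2 + 2·5; sub 6 for 5: 2·6^6 + 2·6^2 + 2·6; = 93396; G_4 = 93396−1 = 93395

1647196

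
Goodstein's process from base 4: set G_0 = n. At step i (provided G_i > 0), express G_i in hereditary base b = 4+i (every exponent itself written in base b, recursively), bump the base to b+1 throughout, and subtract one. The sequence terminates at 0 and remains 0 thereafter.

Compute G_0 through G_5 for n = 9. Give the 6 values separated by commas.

step 0: 9 = 2·4 + 1; sub 5 for 4: 2·5 + 1; = 11; G_1 = 11−1 = 10
step 1: 10 = 2·5; sub 6 for 5: 2·6; = 12; G_2 = 12−1 = 11
step 2: 11 = 6 + 5; sub 7 for 6: 7 + 5; = 12; G_3 = 12−1 = 11
step 3: 11 = 7 + 4; sub 8 for 7: 8 + 4; = 12; G_4 = 12−1 = 11
step 4: 11 = 8 + 3; sub 9 for 8: 9 + 3; = 12; G_5 = 12−1 = 11

9, 10, 11, 11, 11, 11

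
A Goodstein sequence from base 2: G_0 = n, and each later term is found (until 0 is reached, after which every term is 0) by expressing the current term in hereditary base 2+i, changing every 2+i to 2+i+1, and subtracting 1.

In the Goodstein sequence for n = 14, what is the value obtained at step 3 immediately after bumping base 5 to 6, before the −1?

G_0=14  [base 2] 2^(2 + 1) + 2^2 + 2  →[2↦3]→  3^(3 + 1) + 3^3 + 3 = 111  −1 ⇒ G_1=110
G_1=110  [base 3] 3^(3 + 1) + 3^3 + 2  →[3↦4]→  4^(4 + 1) + 4^4 + 2 = 1282  −1 ⇒ G_2=1281
G_2=1281  [base 4] 4^(4 + 1) + 4^4 + 1  →[4↦5]→  5^(5 + 1) + 5^5 + 1 = 18751  −1 ⇒ G_3=18750

326592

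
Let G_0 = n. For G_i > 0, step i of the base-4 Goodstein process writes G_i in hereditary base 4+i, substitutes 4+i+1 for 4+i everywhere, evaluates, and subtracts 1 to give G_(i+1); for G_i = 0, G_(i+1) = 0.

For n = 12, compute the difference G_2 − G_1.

(0) 12|_4 = 3·4 ↦ 3·5|_5 = 15 ⇒ 14
(1) 14|_5 = 2·5 + 4 ↦ 2·6 + 4|_6 = 16 ⇒ 15

1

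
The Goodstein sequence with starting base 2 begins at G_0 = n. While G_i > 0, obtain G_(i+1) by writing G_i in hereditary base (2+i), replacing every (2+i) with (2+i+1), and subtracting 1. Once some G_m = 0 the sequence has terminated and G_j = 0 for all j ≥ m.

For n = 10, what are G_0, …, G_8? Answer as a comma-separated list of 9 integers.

10, 83, 1025, 15625, 279935, 4215754, 84073323, 1937434592, 50000555551

G_0=10  [base 2] 2^(2 + 1) + 2  →[2↦3]→  3^(3 + 1) + 3 = 84  −1 ⇒ G_1=83
G_1=83  [base 3] 3^(3 + 1) + 2  →[3↦4]→  4^(4 + 1) + 2 = 1026  −1 ⇒ G_2=1025
G_2=1025  [base 4] 4^(4 + 1) + 1  →[4↦5]→  5^(5 + 1) + 1 = 15626  −1 ⇒ G_3=15625
G_3=15625  [base 5] 5^(5 + 1)  →[5↦6]→  6^(6 + 1) = 279936  −1 ⇒ G_4=279935
G_4=279935  [base 6] 5·6^6 + 5·6^5 + 5·6^4 + 5·6^3 + 5·6^2 + 5·6 + 5  →[6↦7]→  5·7^7 + 5·7^5 + 5·7^4 + 5·7^3 + 5·7^2 + 5·7 + 5 = 4215755  −1 ⇒ G_5=4215754
G_5=4215754  [base 7] 5·7^7 + 5·7^5 + 5·7^4 + 5·7^3 + 5·7^2 + 5·7 + 4  →[7↦8]→  5·8^8 + 5·8^5 + 5·8^4 + 5·8^3 + 5·8^2 + 5·8 + 4 = 84073324  −1 ⇒ G_6=84073323
G_6=84073323  [base 8] 5·8^8 + 5·8^5 + 5·8^4 + 5·8^3 + 5·8^2 + 5·8 + 3  →[8↦9]→  5·9^9 + 5·9^5 + 5·9^4 + 5·9^3 + 5·9^2 + 5·9 + 3 = 1937434593  −1 ⇒ G_7=1937434592
G_7=1937434592  [base 9] 5·9^9 + 5·9^5 + 5·9^4 + 5·9^3 + 5·9^2 + 5·9 + 2  →[9↦10]→  5·10^10 + 5·10^5 + 5·10^4 + 5·10^3 + 5·10^2 + 5·10 + 2 = 50000555552  −1 ⇒ G_8=50000555551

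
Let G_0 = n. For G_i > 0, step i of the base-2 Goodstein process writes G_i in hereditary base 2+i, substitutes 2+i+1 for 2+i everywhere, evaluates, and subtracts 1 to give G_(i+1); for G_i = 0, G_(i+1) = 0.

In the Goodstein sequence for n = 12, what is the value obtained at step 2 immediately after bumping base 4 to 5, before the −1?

step 0: 12 = 2^(2 + 1) + 2^2; sub 3 for 2: 3^(3 + 1) + 3^3; = 108; G_1 = 108−1 = 107
step 1: 107 = 3^(3 + 1) + 2·3^2 + 2·3 + 2; sub 4 for 3: 4^(4 + 1) + 2·4^2 + 2·4 + 2; = 1066; G_2 = 1066−1 = 1065
step 2: 1065 = 4^(4 + 1) + 2·4^2 + 2·4 + 1; sub 5 for 4: 5^(5 + 1) + 2·5^2 + 2·5 + 1; = 15686; G_3 = 15686−1 = 15685

15686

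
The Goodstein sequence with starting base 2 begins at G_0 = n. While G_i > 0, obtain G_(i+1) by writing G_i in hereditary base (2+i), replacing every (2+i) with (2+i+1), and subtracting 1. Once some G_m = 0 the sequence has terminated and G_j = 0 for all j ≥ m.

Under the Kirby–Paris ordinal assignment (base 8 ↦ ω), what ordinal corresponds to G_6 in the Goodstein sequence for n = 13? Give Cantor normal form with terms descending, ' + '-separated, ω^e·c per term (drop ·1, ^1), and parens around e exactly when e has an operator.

step 0: 13 = 2^(2 + 1) + 2^2 + 1; sub 3 for 2: 3^(3 + 1) + 3^3 + 1; = 109; G_1 = 109−1 = 108
step 1: 108 = 3^(3 + 1) + 3^3; sub 4 for 3: 4^(4 + 1) + 4^4; = 1280; G_2 = 1280−1 = 1279
step 2: 1279 = 4^(4 + 1) + 3·4^3 + 3·4^2 + 3·4 + 3; sub 5 for 4: 5^(5 + 1) + 3·5^3 + 3·5^2 + 3·5 + 3; = 16093; G_3 = 16093−1 = 16092
step 3: 16092 = 5^(5 + 1) + 3·5^3 + 3·5^2 + 3·5 + 2; sub 6 for 5: 6^(6 + 1) + 3·6^3 + 3·6^2 + 3·6 + 2; = 280712; G_4 = 280712−1 = 280711
step 4: 280711 = 6^(6 + 1) + 3·6^3 + 3·6^2 + 3·6 + 1; sub 7 for 6: 7^(7 + 1) + 3·7^3 + 3·7^2 + 3·7 + 1; = 5765999; G_5 = 5765999−1 = 5765998
step 5: 5765998 = 7^(7 + 1) + 3·7^3 + 3·7^2 + 3·7; sub 8 for 7: 8^(8 + 1) + 3·8^3 + 3·8^2 + 3·8; = 134219480; G_6 = 134219480−1 = 134219479
step 6: 134219479 = 8^(8 + 1) + 3·8^3 + 3·8^2 + 2·8 + 7; sub 9 for 8: 9^(9 + 1) + 3·9^3 + 3·9^2 + 2·9 + 7; = 3486786856; G_7 = 3486786856−1 = 3486786855

ω^(ω + 1) + ω^3·3 + ω^2·3 + ω·2 + 7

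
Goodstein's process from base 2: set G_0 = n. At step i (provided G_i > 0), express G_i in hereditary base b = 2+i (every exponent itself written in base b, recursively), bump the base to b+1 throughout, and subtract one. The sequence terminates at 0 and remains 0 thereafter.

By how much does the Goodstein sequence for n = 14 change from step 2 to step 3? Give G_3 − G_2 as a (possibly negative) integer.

17469

(0) 14|_2 = 2^(2 + 1) + 2^2 + 2 ↦ 3^(3 + 1) + 3^3 + 3|_3 = 111 ⇒ 110
(1) 110|_3 = 3^(3 + 1) + 3^3 + 2 ↦ 4^(4 + 1) + 4^4 + 2|_4 = 1282 ⇒ 1281
(2) 1281|_4 = 4^(4 + 1) + 4^4 + 1 ↦ 5^(5 + 1) + 5^5 + 1|_5 = 18751 ⇒ 18750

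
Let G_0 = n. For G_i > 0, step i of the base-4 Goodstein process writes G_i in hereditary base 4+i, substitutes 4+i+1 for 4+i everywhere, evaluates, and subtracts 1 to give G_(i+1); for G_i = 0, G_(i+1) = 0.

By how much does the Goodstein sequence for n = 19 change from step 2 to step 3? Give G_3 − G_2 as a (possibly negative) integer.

12

step 0: 19 = 4^2 + 3; sub 5 for 4: 5^2 + 3; = 28; G_1 = 28−1 = 27
step 1: 27 = 5^2 + 2; sub 6 for 5: 6^2 + 2; = 38; G_2 = 38−1 = 37
step 2: 37 = 6^2 + 1; sub 7 for 6: 7^2 + 1; = 50; G_3 = 50−1 = 49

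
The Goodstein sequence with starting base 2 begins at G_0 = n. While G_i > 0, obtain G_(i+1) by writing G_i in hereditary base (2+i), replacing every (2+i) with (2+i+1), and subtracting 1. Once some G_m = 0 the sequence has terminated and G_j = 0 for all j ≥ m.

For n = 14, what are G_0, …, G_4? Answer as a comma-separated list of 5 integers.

14, 110, 1281, 18750, 326591

i=0: 14 = 2^(2 + 1) + 2^2 + 2 (b=2); 2→3: 3^(3 + 1) + 3^3 + 3 = 111; 111−1 = 110
i=1: 110 = 3^(3 + 1) + 3^3 + 2 (b=3); 3→4: 4^(4 + 1) + 4^4 + 2 = 1282; 1282−1 = 1281
i=2: 1281 = 4^(4 + 1) + 4^4 + 1 (b=4); 4→5: 5^(5 + 1) + 5^5 + 1 = 18751; 18751−1 = 18750
i=3: 18750 = 5^(5 + 1) + 5^5 (b=5); 5→6: 6^(6 + 1) + 6^6 = 326592; 326592−1 = 326591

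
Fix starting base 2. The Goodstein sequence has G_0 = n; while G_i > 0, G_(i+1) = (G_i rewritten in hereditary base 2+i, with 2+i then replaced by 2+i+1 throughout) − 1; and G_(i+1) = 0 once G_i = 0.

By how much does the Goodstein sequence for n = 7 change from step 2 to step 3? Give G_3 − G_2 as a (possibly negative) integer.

2868

[0] 7 ≡ 2^2 + 2 + 1 (base 2). Lift 3: 31. −1: 30.
[1] 30 ≡ 3^3 + 3 (base 3). Lift 4: 260. −1: 259.
[2] 259 ≡ 4^4 + 3 (base 4). Lift 5: 3128. −1: 3127.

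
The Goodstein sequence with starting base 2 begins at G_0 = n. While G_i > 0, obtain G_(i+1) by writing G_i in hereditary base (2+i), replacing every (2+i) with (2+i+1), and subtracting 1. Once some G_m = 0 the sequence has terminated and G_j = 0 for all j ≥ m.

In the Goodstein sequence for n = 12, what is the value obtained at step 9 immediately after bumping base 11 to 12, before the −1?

i=0: 12 = 2^(2 + 1) + 2^2 (b=2); 2→3: 3^(3 + 1) + 3^3 = 108; 108−1 = 107
i=1: 107 = 3^(3 + 1) + 2·3^2 + 2·3 + 2 (b=3); 3→4: 4^(4 + 1) + 2·4^2 + 2·4 + 2 = 1066; 1066−1 = 1065
i=2: 1065 = 4^(4 + 1) + 2·4^2 + 2·4 + 1 (b=4); 4→5: 5^(5 + 1) + 2·5^2 + 2·5 + 1 = 15686; 15686−1 = 15685
i=3: 15685 = 5^(5 + 1) + 2·5^2 + 2·5 (b=5); 5→6: 6^(6 + 1) + 2·6^2 + 2·6 = 280020; 280020−1 = 280019
i=4: 280019 = 6^(6 + 1) + 2·6^2 + 6 + 5 (b=6); 6→7: 7^(7 + 1) + 2·7^2 + 7 + 5 = 5764911; 5764911−1 = 5764910
i=5: 5764910 = 7^(7 + 1) + 2·7^2 + 7 + 4 (b=7); 7→8: 8^(8 + 1) + 2·8^2 + 8 + 4 = 134217868; 134217868−1 = 134217867
i=6: 134217867 = 8^(8 + 1) + 2·8^2 + 8 + 3 (b=8); 8→9: 9^(9 + 1) + 2·9^2 + 9 + 3 = 3486784575; 3486784575−1 = 3486784574
i=7: 3486784574 = 9^(9 + 1) + 2·9^2 + 9 + 2 (b=9); 9→10: 10^(10 + 1) + 2·10^2 + 10 + 2 = 100000000212; 100000000212−1 = 100000000211
i=8: 100000000211 = 10^(10 + 1) + 2·10^2 + 10 + 1 (b=10); 10→11: 11^(11 + 1) + 2·11^2 + 11 + 1 = 3138428376975; 3138428376975−1 = 3138428376974

106993205379372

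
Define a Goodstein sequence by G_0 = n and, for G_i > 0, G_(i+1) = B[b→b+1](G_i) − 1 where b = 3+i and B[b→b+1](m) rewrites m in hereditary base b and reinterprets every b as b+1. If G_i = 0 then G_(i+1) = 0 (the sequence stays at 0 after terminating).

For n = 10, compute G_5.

G_0 = 10. HB_3(10) = 3^2 + 1. Bump = 17. G_1 = 16.
G_1 = 16. HB_4(16) = 4^2. Bump = 25. G_2 = 24.
G_2 = 24. HB_5(24) = 4·5 + 4. Bump = 28. G_3 = 27.
G_3 = 27. HB_6(27) = 4·6 + 3. Bump = 31. G_4 = 30.
G_4 = 30. HB_7(30) = 4·7 + 2. Bump = 34. G_5 = 33.
G_5 = 33. HB_8(33) = 4·8 + 1. Bump = 37. G_6 = 36.

33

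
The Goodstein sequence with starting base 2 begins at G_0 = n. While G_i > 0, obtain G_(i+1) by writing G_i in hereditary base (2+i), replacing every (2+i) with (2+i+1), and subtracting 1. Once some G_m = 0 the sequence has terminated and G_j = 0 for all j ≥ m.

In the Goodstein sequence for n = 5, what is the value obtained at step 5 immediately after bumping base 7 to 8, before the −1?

1752

G_0 = 5. HB_2(5) = 2^2 + 1. Bump = 28. G_1 = 27.
G_1 = 27. HB_3(27) = 3^3. Bump = 256. G_2 = 255.
G_2 = 255. HB_4(255) = 3·4^3 + 3·4^2 + 3·4 + 3. Bump = 468. G_3 = 467.
G_3 = 467. HB_5(467) = 3·5^3 + 3·5^2 + 3·5 + 2. Bump = 776. G_4 = 775.
G_4 = 775. HB_6(775) = 3·6^3 + 3·6^2 + 3·6 + 1. Bump = 1198. G_5 = 1197.
G_5 = 1197. HB_7(1197) = 3·7^3 + 3·7^2 + 3·7. Bump = 1752. G_6 = 1751.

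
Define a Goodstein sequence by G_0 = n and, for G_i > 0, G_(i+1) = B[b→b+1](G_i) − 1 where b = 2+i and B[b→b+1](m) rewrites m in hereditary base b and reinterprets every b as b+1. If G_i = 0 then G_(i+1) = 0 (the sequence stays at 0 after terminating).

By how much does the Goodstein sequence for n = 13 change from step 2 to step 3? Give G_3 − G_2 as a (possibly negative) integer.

14813

i=0: 13 = 2^(2 + 1) + 2^2 + 1 (b=2); 2→3: 3^(3 + 1) + 3^3 + 1 = 109; 109−1 = 108
i=1: 108 = 3^(3 + 1) + 3^3 (b=3); 3→4: 4^(4 + 1) + 4^4 = 1280; 1280−1 = 1279
i=2: 1279 = 4^(4 + 1) + 3·4^3 + 3·4^2 + 3·4 + 3 (b=4); 4→5: 5^(5 + 1) + 3·5^3 + 3·5^2 + 3·5 + 3 = 16093; 16093−1 = 16092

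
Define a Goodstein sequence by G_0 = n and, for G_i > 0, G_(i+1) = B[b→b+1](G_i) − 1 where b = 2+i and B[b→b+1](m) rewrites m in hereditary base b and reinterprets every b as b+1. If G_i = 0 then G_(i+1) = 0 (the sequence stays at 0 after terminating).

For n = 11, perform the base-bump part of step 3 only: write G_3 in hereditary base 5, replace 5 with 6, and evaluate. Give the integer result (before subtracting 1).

279938

step 0: 11 = 2^(2 + 1) + 2 + 1; sub 3 for 2: 3^(3 + 1) + 3 + 1; = 85; G_1 = 85−1 = 84
step 1: 84 = 3^(3 + 1) + 3; sub 4 for 3: 4^(4 + 1) + 4; = 1028; G_2 = 1028−1 = 1027
step 2: 1027 = 4^(4 + 1) + 3; sub 5 for 4: 5^(5 + 1) + 3; = 15628; G_3 = 15628−1 = 15627
step 3: 15627 = 5^(5 + 1) + 2; sub 6 for 5: 6^(6 + 1) + 2; = 279938; G_4 = 279938−1 = 279937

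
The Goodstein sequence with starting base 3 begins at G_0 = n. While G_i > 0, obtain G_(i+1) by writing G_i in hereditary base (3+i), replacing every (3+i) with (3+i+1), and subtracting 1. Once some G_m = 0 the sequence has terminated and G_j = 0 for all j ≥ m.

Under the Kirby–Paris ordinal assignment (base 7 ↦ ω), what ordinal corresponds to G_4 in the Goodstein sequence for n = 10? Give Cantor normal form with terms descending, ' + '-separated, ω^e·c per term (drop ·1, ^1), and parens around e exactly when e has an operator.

(0) 10|_3 = 3^2 + 1 ↦ 4^2 + 1|_4 = 17 ⇒ 16
(1) 16|_4 = 4^2 ↦ 5^2|_5 = 25 ⇒ 24
(2) 24|_5 = 4·5 + 4 ↦ 4·6 + 4|_6 = 28 ⇒ 27
(3) 27|_6 = 4·6 + 3 ↦ 4·7 + 3|_7 = 31 ⇒ 30

ω·4 + 2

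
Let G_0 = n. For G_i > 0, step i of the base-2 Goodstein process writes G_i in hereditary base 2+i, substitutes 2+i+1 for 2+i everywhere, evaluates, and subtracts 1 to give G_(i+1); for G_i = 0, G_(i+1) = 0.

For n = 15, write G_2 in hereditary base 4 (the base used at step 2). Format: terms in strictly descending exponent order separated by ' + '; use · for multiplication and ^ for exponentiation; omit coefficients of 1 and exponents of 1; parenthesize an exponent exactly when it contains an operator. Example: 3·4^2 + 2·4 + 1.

4^(4 + 1) + 4^4 + 3

G_0 = 15. HB_2(15) = 2^(2 + 1) + 2^2 + 2 + 1. Bump = 112. G_1 = 111.
G_1 = 111. HB_3(111) = 3^(3 + 1) + 3^3 + 3. Bump = 1284. G_2 = 1283.
G_2 = 1283. HB_4(1283) = 4^(4 + 1) + 4^4 + 3. Bump = 18753. G_3 = 18752.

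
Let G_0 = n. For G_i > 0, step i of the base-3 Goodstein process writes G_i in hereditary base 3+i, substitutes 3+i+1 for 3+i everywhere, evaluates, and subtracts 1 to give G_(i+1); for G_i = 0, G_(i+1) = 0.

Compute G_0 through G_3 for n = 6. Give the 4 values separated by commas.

6 —HB3→ 2·3 —bump→ 2·4 = 8 —(−1)→ 7
7 —HB4→ 4 + 3 —bump→ 5 + 3 = 8 —(−1)→ 7
7 —HB5→ 5 + 2 —bump→ 6 + 2 = 8 —(−1)→ 7

6, 7, 7, 7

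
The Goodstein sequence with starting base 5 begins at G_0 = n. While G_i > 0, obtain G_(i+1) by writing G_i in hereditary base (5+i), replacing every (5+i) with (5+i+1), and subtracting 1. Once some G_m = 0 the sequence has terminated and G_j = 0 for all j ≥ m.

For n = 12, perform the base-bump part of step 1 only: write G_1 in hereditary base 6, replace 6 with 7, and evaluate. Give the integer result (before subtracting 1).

15

12 —HB5→ 2·5 + 2 —bump→ 2·6 + 2 = 14 —(−1)→ 13
13 —HB6→ 2·6 + 1 —bump→ 2·7 + 1 = 15 —(−1)→ 14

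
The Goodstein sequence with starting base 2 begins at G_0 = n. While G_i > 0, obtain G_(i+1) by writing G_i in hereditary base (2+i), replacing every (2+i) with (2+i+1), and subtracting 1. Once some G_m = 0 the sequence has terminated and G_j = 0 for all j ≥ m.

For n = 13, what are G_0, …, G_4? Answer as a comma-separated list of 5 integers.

i=0: 13 = 2^(2 + 1) + 2^2 + 1 (b=2); 2→3: 3^(3 + 1) + 3^3 + 1 = 109; 109−1 = 108
i=1: 108 = 3^(3 + 1) + 3^3 (b=3); 3→4: 4^(4 + 1) + 4^4 = 1280; 1280−1 = 1279
i=2: 1279 = 4^(4 + 1) + 3·4^3 + 3·4^2 + 3·4 + 3 (b=4); 4→5: 5^(5 + 1) + 3·5^3 + 3·5^2 + 3·5 + 3 = 16093; 16093−1 = 16092
i=3: 16092 = 5^(5 + 1) + 3·5^3 + 3·5^2 + 3·5 + 2 (b=5); 5→6: 6^(6 + 1) + 3·6^3 + 3·6^2 + 3·6 + 2 = 280712; 280712−1 = 280711

13, 108, 1279, 16092, 280711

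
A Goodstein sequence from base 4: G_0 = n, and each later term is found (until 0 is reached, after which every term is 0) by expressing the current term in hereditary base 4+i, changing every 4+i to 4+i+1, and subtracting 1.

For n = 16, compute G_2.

27

G_0 = 16. HB_4(16) = 4^2. Bump = 25. G_1 = 24.
G_1 = 24. HB_5(24) = 4·5 + 4. Bump = 28. G_2 = 27.
G_2 = 27. HB_6(27) = 4·6 + 3. Bump = 31. G_3 = 30.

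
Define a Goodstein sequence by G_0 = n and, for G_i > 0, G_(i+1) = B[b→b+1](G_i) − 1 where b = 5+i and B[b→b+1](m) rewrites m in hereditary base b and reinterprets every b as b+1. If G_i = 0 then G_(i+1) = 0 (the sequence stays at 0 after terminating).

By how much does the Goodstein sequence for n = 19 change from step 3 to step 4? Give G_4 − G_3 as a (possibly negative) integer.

G_0 = 19. HB_5(19) = 3·5 + 4. Bump = 22. G_1 = 21.
G_1 = 21. HB_6(21) = 3·6 + 3. Bump = 24. G_2 = 23.
G_2 = 23. HB_7(23) = 3·7 + 2. Bump = 26. G_3 = 25.
G_3 = 25. HB_8(25) = 3·8 + 1. Bump = 28. G_4 = 27.

2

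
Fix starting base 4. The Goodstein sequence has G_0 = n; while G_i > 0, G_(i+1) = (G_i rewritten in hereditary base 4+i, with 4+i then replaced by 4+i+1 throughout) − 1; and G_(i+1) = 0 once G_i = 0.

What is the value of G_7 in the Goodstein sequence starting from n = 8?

i=0: 8 = 2·4 (b=4); 4→5: 2·5 = 10; 10−1 = 9
i=1: 9 = 5 + 4 (b=5); 5→6: 6 + 4 = 10; 10−1 = 9
i=2: 9 = 6 + 3 (b=6); 6→7: 7 + 3 = 10; 10−1 = 9
i=3: 9 = 7 + 2 (b=7); 7→8: 8 + 2 = 10; 10−1 = 9
i=4: 9 = 8 + 1 (b=8); 8→9: 9 + 1 = 10; 10−1 = 9
i=5: 9 = 9 (b=9); 9→10: 10 = 10; 10−1 = 9
i=6: 9 = 9 (b=10); 10→11: 9 = 9; 9−1 = 8

8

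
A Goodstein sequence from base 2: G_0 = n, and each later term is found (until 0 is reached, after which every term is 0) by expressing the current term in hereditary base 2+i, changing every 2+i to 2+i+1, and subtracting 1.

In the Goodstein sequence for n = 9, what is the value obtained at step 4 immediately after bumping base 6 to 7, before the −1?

base 2: 9 = 2^(2 + 1) + 1; at 3: 3^(3 + 1) + 1 = 82; next = 81
base 3: 81 = 3^(3 + 1); at 4: 4^(4 + 1) = 1024; next = 1023
base 4: 1023 = 3·4^4 + 3·4^3 + 3·4^2 + 3·4 + 3; at 5: 3·5^5 + 3·5^3 + 3·5^2 + 3·5 + 3 = 9843; next = 9842
base 5: 9842 = 3·5^5 + 3·5^3 + 3·5^2 + 3·5 + 2; at 6: 3·6^6 + 3·6^3 + 3·6^2 + 3·6 + 2 = 140744; next = 140743
base 6: 140743 = 3·6^6 + 3·6^3 + 3·6^2 + 3·6 + 1; at 7: 3·7^7 + 3·7^3 + 3·7^2 + 3·7 + 1 = 2471827; next = 2471826

2471827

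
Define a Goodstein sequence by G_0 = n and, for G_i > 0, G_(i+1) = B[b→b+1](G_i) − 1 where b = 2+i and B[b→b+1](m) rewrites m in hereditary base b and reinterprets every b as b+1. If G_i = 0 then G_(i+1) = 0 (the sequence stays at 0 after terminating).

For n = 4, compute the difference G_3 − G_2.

19

step 0: 4 = 2^2; sub 3 for 2: 3^3; = 27; G_1 = 27−1 = 26
step 1: 26 = 2·3^2 + 2·3 + 2; sub 4 for 3: 2·4^2 + 2·4 + 2; = 42; G_2 = 42−1 = 41
step 2: 41 = 2·4^2 + 2·4 + 1; sub 5 for 4: 2·5^2 + 2·5 + 1; = 61; G_3 = 61−1 = 60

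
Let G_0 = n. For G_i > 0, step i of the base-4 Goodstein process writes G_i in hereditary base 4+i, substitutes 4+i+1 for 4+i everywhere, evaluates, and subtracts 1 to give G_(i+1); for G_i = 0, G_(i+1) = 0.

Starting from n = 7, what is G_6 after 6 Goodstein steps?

[0] 7 ≡ 4 + 3 (base 4). Lift 5: 8. −1: 7.
[1] 7 ≡ 5 + 2 (base 5). Lift 6: 8. −1: 7.
[2] 7 ≡ 6 + 1 (base 6). Lift 7: 8. −1: 7.
[3] 7 ≡ 7 (base 7). Lift 8: 8. −1: 7.
[4] 7 ≡ 7 (base 8). Lift 9: 7. −1: 6.
[5] 6 ≡ 6 (base 9). Lift 10: 6. −1: 5.
[6] 5 ≡ 5 (base 10). Lift 11: 5. −1: 4.

5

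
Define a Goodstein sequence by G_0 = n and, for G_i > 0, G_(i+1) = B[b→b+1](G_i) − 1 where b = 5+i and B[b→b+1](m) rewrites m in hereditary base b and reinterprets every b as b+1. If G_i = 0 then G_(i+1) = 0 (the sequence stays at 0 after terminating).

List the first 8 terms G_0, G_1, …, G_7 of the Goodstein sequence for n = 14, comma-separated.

base 5: 14 = 2·5 + 4; at 6: 2·6 + 4 = 16; next = 15
base 6: 15 = 2·6 + 3; at 7: 2·7 + 3 = 17; next = 16
base 7: 16 = 2·7 + 2; at 8: 2·8 + 2 = 18; next = 17
base 8: 17 = 2·8 + 1; at 9: 2·9 + 1 = 19; next = 18
base 9: 18 = 2·9; at 10: 2·10 = 20; next = 19
base 10: 19 = 10 + 9; at 11: 11 + 9 = 20; next = 19
base 11: 19 = 11 + 8; at 12: 12 + 8 = 20; next = 19

14, 15, 16, 17, 18, 19, 19, 19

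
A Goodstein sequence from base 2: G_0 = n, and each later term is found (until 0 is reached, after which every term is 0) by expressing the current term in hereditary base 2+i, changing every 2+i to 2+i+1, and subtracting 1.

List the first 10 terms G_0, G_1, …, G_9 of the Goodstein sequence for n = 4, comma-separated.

[0] 4 ≡ 2^2 (base 2). Lift 3: 27. −1: 26.
[1] 26 ≡ 2·3^2 + 2·3 + 2 (base 3). Lift 4: 42. −1: 41.
[2] 41 ≡ 2·4^2 + 2·4 + 1 (base 4). Lift 5: 61. −1: 60.
[3] 60 ≡ 2·5^2 + 2·5 (base 5). Lift 6: 84. −1: 83.
[4] 83 ≡ 2·6^2 + 6 + 5 (base 6). Lift 7: 110. −1: 109.
[5] 109 ≡ 2·7^2 + 7 + 4 (base 7). Lift 8: 140. −1: 139.
[6] 139 ≡ 2·8^2 + 8 + 3 (base 8). Lift 9: 174. −1: 173.
[7] 173 ≡ 2·9^2 + 9 + 2 (base 9). Lift 10: 212. −1: 211.
[8] 211 ≡ 2·10^2 + 10 + 1 (base 10). Lift 11: 254. −1: 253.

4, 26, 41, 60, 83, 109, 139, 173, 211, 253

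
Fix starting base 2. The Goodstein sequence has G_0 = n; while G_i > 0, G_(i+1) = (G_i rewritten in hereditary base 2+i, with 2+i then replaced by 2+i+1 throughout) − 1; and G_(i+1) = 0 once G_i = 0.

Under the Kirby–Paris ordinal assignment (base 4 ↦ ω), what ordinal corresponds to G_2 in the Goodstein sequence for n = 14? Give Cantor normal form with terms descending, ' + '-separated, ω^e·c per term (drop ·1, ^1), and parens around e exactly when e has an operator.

G_0=14  [base 2] 2^(2 + 1) + 2^2 + 2  →[2↦3]→  3^(3 + 1) + 3^3 + 3 = 111  −1 ⇒ G_1=110
G_1=110  [base 3] 3^(3 + 1) + 3^3 + 2  →[3↦4]→  4^(4 + 1) + 4^4 + 2 = 1282  −1 ⇒ G_2=1281
G_2=1281  [base 4] 4^(4 + 1) + 4^4 + 1  →[4↦5]→  5^(5 + 1) + 5^5 + 1 = 18751  −1 ⇒ G_3=18750

ω^(ω + 1) + ω^ω + 1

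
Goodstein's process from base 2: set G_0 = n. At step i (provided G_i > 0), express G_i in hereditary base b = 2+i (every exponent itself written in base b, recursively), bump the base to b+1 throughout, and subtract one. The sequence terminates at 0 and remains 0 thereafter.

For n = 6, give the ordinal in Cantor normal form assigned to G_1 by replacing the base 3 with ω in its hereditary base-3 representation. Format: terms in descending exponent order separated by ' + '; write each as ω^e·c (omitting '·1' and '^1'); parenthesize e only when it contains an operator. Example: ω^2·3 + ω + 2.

G_0=6  [base 2] 2^2 + 2  →[2↦3]→  3^3 + 3 = 30  −1 ⇒ G_1=29
G_1=29  [base 3] 3^3 + 2  →[3↦4]→  4^4 + 2 = 258  −1 ⇒ G_2=257

ω^ω + 2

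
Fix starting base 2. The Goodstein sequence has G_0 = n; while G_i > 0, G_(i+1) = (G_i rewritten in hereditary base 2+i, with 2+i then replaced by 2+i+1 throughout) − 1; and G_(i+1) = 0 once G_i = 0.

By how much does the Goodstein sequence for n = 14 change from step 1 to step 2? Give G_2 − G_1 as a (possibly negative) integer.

1171

[0] 14 ≡ 2^(2 + 1) + 2^2 + 2 (base 2). Lift 3: 111. −1: 110.
[1] 110 ≡ 3^(3 + 1) + 3^3 + 2 (base 3). Lift 4: 1282. −1: 1281.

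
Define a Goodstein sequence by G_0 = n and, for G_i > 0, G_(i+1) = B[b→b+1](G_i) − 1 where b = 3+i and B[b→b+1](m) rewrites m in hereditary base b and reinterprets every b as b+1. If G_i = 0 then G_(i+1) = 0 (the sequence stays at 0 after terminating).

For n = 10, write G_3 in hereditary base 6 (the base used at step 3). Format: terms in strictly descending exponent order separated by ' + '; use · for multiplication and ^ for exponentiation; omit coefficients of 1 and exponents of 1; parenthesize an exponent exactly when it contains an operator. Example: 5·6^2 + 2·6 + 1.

4·6 + 3

(0) 10|_3 = 3^2 + 1 ↦ 4^2 + 1|_4 = 17 ⇒ 16
(1) 16|_4 = 4^2 ↦ 5^2|_5 = 25 ⇒ 24
(2) 24|_5 = 4·5 + 4 ↦ 4·6 + 4|_6 = 28 ⇒ 27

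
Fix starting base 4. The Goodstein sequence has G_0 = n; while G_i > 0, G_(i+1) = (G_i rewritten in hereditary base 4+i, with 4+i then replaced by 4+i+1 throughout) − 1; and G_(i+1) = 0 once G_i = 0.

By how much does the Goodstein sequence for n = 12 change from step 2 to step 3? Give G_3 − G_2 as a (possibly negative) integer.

(0) 12|_4 = 3·4 ↦ 3·5|_5 = 15 ⇒ 14
(1) 14|_5 = 2·5 + 4 ↦ 2·6 + 4|_6 = 16 ⇒ 15
(2) 15|_6 = 2·6 + 3 ↦ 2·7 + 3|_7 = 17 ⇒ 16

1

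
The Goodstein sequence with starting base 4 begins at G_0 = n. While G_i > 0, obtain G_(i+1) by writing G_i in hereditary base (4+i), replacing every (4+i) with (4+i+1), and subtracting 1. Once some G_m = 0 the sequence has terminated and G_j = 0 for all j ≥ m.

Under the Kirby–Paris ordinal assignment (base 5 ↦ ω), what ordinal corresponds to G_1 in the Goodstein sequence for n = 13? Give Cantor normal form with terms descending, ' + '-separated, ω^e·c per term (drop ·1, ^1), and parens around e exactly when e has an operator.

step 0: 13 = 3·4 + 1; sub 5 for 4: 3·5 + 1; = 16; G_1 = 16−1 = 15
step 1: 15 = 3·5; sub 6 for 5: 3·6; = 18; G_2 = 18−1 = 17

ω·3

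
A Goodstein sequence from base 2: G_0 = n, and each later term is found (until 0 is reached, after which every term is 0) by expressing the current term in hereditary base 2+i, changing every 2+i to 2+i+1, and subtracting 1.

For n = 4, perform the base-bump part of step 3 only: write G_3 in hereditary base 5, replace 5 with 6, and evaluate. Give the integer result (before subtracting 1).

i=0: 4 = 2^2 (b=2); 2→3: 3^3 = 27; 27−1 = 26
i=1: 26 = 2·3^2 + 2·3 + 2 (b=3); 3→4: 2·4^2 + 2·4 + 2 = 42; 42−1 = 41
i=2: 41 = 2·4^2 + 2·4 + 1 (b=4); 4→5: 2·5^2 + 2·5 + 1 = 61; 61−1 = 60

84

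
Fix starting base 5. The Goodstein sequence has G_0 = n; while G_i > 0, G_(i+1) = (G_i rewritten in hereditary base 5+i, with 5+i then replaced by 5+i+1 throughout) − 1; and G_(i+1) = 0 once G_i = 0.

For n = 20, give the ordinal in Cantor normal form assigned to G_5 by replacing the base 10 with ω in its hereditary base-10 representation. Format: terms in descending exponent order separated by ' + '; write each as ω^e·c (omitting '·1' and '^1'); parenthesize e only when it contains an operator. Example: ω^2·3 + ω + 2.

i=0: 20 = 4·5 (b=5); 5→6: 4·6 = 24; 24−1 = 23
i=1: 23 = 3·6 + 5 (b=6); 6→7: 3·7 + 5 = 26; 26−1 = 25
i=2: 25 = 3·7 + 4 (b=7); 7→8: 3·8 + 4 = 28; 28−1 = 27
i=3: 27 = 3·8 + 3 (b=8); 8→9: 3·9 + 3 = 30; 30−1 = 29
i=4: 29 = 3·9 + 2 (b=9); 9→10: 3·10 + 2 = 32; 32−1 = 31
i=5: 31 = 3·10 + 1 (b=10); 10→11: 3·11 + 1 = 34; 34−1 = 33

ω·3 + 1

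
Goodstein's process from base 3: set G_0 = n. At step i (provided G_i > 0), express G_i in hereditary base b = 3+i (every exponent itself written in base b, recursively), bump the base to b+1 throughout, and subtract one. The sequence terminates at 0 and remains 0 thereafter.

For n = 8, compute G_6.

11

G_0=8  [base 3] 2·3 + 2  →[3↦4]→  2·4 + 2 = 10  −1 ⇒ G_1=9
G_1=9  [base 4] 2·4 + 1  →[4↦5]→  2·5 + 1 = 11  −1 ⇒ G_2=10
G_2=10  [base 5] 2·5  →[5↦6]→  2·6 = 12  −1 ⇒ G_3=11
G_3=11  [base 6] 6 + 5  →[6↦7]→  7 + 5 = 12  −1 ⇒ G_4=11
G_4=11  [base 7] 7 + 4  →[7↦8]→  8 + 4 = 12  −1 ⇒ G_5=11
G_5=11  [base 8] 8 + 3  →[8↦9]→  9 + 3 = 12  −1 ⇒ G_6=11
G_6=11  [base 9] 9 + 2  →[9↦10]→  10 + 2 = 12  −1 ⇒ G_7=11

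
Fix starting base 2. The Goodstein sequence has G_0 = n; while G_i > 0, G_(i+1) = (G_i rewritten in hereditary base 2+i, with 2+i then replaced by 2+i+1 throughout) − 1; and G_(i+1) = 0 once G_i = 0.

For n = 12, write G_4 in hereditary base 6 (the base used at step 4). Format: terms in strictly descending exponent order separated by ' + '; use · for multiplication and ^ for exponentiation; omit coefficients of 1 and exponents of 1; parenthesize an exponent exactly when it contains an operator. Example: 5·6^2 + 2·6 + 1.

6^(6 + 1) + 2·6^2 + 6 + 5

i=0: 12 = 2^(2 + 1) + 2^2 (b=2); 2→3: 3^(3 + 1) + 3^3 = 108; 108−1 = 107
i=1: 107 = 3^(3 + 1) + 2·3^2 + 2·3 + 2 (b=3); 3→4: 4^(4 + 1) + 2·4^2 + 2·4 + 2 = 1066; 1066−1 = 1065
i=2: 1065 = 4^(4 + 1) + 2·4^2 + 2·4 + 1 (b=4); 4→5: 5^(5 + 1) + 2·5^2 + 2·5 + 1 = 15686; 15686−1 = 15685
i=3: 15685 = 5^(5 + 1) + 2·5^2 + 2·5 (b=5); 5→6: 6^(6 + 1) + 2·6^2 + 2·6 = 280020; 280020−1 = 280019
i=4: 280019 = 6^(6 + 1) + 2·6^2 + 6 + 5 (b=6); 6→7: 7^(7 + 1) + 2·7^2 + 7 + 5 = 5764911; 5764911−1 = 5764910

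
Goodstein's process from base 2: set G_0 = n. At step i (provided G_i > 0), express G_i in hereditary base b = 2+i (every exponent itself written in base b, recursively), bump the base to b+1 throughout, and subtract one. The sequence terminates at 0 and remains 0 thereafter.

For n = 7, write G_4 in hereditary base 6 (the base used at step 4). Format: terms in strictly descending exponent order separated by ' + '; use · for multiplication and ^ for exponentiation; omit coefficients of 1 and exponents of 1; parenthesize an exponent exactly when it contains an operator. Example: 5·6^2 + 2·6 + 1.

7 —HB2→ 2^2 + 2 + 1 —bump→ 3^3 + 3 + 1 = 31 —(−1)→ 30
30 —HB3→ 3^3 + 3 —bump→ 4^4 + 4 = 260 —(−1)→ 259
259 —HB4→ 4^4 + 3 —bump→ 5^5 + 3 = 3128 —(−1)→ 3127
3127 —HB5→ 5^5 + 2 —bump→ 6^6 + 2 = 46658 —(−1)→ 46657
46657 —HB6→ 6^6 + 1 —bump→ 7^7 + 1 = 823544 —(−1)→ 823543

6^6 + 1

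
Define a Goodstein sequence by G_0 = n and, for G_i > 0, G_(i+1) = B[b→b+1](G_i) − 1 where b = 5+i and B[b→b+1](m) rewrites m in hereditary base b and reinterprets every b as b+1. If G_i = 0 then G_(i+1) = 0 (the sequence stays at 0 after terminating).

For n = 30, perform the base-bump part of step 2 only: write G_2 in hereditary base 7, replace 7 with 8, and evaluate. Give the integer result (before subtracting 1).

G_0=30  [base 5] 5^2 + 5  →[5↦6]→  6^2 + 6 = 42  −1 ⇒ G_1=41
G_1=41  [base 6] 6^2 + 5  →[6↦7]→  7^2 + 5 = 54  −1 ⇒ G_2=53
G_2=53  [base 7] 7^2 + 4  →[7↦8]→  8^2 + 4 = 68  −1 ⇒ G_3=67

68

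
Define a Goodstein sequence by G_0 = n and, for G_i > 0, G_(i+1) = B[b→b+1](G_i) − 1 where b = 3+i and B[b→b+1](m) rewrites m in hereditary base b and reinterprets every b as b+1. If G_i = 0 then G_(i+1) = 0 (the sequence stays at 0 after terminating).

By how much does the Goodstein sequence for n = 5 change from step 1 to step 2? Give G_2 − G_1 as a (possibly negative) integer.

0

5 —HB3→ 3 + 2 —bump→ 4 + 2 = 6 —(−1)→ 5
5 —HB4→ 4 + 1 —bump→ 5 + 1 = 6 —(−1)→ 5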